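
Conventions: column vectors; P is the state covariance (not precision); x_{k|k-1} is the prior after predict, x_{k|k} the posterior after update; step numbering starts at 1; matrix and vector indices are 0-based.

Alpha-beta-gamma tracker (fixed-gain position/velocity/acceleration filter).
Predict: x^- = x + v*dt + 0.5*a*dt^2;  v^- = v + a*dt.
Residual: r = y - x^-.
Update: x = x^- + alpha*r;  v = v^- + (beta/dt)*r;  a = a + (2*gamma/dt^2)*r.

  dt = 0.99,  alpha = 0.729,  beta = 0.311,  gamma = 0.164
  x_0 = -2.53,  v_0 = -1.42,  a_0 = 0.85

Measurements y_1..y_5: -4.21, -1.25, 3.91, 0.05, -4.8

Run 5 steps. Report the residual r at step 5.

resid = -11.7292

step 1: x_pred=-3.5193  r=-0.6907  x^+=-4.0228  v^+=-0.7955  a^+=0.6188
step 2: x_pred=-4.5071  r=3.2571  x^+=-2.1327  v^+=0.8403  a^+=1.7089
step 3: x_pred=-0.4633  r=4.3733  x^+=2.7248  v^+=3.9059  a^+=3.1724
step 4: x_pred=8.1464  r=-8.0964  x^+=2.2441  v^+=4.5032  a^+=0.4629
step 5: x_pred=6.9292  r=-11.7292  x^+=-1.6214  v^+=1.2769  a^+=-3.4624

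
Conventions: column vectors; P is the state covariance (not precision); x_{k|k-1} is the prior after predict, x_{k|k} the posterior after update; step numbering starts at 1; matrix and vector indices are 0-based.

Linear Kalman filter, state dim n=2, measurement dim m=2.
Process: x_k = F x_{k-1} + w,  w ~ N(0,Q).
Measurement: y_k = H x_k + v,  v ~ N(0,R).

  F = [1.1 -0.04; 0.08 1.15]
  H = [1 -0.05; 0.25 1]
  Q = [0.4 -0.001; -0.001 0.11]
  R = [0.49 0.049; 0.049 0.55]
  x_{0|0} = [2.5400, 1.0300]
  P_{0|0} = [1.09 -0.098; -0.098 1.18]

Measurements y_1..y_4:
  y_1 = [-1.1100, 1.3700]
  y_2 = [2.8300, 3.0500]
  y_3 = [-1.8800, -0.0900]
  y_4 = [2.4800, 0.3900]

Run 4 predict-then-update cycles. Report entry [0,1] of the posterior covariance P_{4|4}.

P_post[0,1] = -0.0141

step 1: x^-=[2.7528, 1.3877]  P^-=[1.7294 -0.0830; -0.0830 1.6595]  S=[2.2319 0.3164; 0.3164 2.2761]  K=[0.7702 0.0464; -0.1800 0.7450]  nu=[-3.7934, -0.7059]  x^+=[-0.2015, 1.5446]  P^+=[0.3781 -0.0313; -0.0313 0.4087]
step 2: x^-=[-0.2834, 1.7601]  P^-=[0.8609 -0.0260; -0.0260 0.6472]  S=[1.3551 0.2062; 0.2062 1.2381]  K=[0.6289 0.0481; -0.1250 0.5384]  nu=[3.2014, 1.3607]  x^+=[1.7955, 2.0926]  P^+=[0.3095 -0.0201; -0.0201 0.2950]
step 3: x^-=[1.8914, 2.5501]  P^-=[0.7768 -0.0127; -0.0127 0.4984]  S=[1.2693 0.2057; 0.2057 1.0906]  K=[0.6040 0.0525; -0.1065 0.4742]  nu=[-3.6439, -3.1130]  x^+=[-0.4728, 1.4621]  P^+=[0.2977 -0.0160; -0.0160 0.2596]
step 4: x^-=[-0.5785, 1.6436]  P^-=[0.7621 -0.0069; -0.0069 0.4523]  S=[1.2539 0.2101; 0.2101 1.0464]  K=[0.5988 0.0553; -0.0990 0.4504]  nu=[3.1407, -1.1089]  x^+=[1.2408, 0.8332]  P^+=[0.2954 -0.0141; -0.0141 0.2464]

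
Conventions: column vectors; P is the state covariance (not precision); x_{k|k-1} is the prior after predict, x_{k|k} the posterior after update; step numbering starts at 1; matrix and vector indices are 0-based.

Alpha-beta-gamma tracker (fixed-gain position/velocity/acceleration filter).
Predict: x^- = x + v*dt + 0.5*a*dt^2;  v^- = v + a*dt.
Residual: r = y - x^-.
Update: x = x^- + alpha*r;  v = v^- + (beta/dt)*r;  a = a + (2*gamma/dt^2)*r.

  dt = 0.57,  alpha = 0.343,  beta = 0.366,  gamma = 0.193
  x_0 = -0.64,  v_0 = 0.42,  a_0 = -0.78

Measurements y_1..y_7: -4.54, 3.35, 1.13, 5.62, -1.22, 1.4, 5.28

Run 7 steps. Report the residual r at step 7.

resid = -0.2151

step 1: x_pred=-0.5273  r=-4.0127  x^+=-1.9037  v^+=-2.6012  a^+=-5.5473
step 2: x_pred=-4.2875  r=7.6375  x^+=-1.6678  v^+=-0.8591  a^+=3.5265
step 3: x_pred=-1.5846  r=2.7146  x^+=-0.6535  v^+=2.8941  a^+=6.7516
step 4: x_pred=2.0929  r=3.5271  x^+=3.3027  v^+=9.0073  a^+=10.9420
step 5: x_pred=10.2144  r=-11.4344  x^+=6.2924  v^+=7.9021  a^+=-2.6427
step 6: x_pred=10.3673  r=-8.9673  x^+=7.2915  v^+=0.6378  a^+=-13.2964
step 7: x_pred=5.4951  r=-0.2151  x^+=5.4213  v^+=-7.0792  a^+=-13.5519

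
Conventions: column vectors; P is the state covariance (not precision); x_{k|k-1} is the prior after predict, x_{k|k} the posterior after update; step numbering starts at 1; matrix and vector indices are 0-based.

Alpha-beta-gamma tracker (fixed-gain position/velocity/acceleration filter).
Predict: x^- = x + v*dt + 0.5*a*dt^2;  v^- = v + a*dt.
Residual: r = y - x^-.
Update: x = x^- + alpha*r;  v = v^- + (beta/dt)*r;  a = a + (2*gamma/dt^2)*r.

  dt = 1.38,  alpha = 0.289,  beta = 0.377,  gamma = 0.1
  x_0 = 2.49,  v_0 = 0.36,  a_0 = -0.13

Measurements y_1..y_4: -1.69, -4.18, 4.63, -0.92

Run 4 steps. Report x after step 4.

x_post = -3.7032

step 1: x_pred=2.8630  r=-4.5530  x^+=1.5472  v^+=-1.0632  a^+=-0.6082
step 2: x_pred=-0.4992  r=-3.6808  x^+=-1.5629  v^+=-2.9081  a^+=-0.9947
step 3: x_pred=-6.5232  r=11.1532  x^+=-3.2999  v^+=-1.2338  a^+=0.1766
step 4: x_pred=-4.8345  r=3.9145  x^+=-3.7032  v^+=0.0792  a^+=0.5877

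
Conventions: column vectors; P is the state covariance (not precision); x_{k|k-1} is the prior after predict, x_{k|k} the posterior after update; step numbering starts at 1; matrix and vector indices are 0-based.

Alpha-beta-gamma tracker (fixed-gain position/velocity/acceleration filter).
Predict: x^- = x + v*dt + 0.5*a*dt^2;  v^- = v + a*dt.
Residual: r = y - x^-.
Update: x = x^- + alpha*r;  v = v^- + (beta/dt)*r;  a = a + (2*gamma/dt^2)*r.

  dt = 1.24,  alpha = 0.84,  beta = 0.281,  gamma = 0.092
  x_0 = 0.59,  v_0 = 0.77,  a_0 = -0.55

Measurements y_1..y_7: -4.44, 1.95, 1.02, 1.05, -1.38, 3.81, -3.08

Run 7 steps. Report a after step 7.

step 1: x_pred=1.1220  r=-5.5620  x^+=-3.5501  v^+=-1.1724  a^+=-1.2156
step 2: x_pred=-5.9384  r=7.8884  x^+=0.6879  v^+=-0.8921  a^+=-0.2716
step 3: x_pred=-0.6272  r=1.6472  x^+=0.7565  v^+=-0.8556  a^+=-0.0745
step 4: x_pred=-0.3618  r=1.4118  x^+=0.8241  v^+=-0.6281  a^+=0.0945
step 5: x_pred=0.1179  r=-1.4979  x^+=-1.1403  v^+=-0.8504  a^+=-0.0848
step 6: x_pred=-2.2600  r=6.0700  x^+=2.8388  v^+=0.4200  a^+=0.6416
step 7: x_pred=3.8529  r=-6.9329  x^+=-1.9707  v^+=-0.3555  a^+=-0.1881

a_post = -0.1881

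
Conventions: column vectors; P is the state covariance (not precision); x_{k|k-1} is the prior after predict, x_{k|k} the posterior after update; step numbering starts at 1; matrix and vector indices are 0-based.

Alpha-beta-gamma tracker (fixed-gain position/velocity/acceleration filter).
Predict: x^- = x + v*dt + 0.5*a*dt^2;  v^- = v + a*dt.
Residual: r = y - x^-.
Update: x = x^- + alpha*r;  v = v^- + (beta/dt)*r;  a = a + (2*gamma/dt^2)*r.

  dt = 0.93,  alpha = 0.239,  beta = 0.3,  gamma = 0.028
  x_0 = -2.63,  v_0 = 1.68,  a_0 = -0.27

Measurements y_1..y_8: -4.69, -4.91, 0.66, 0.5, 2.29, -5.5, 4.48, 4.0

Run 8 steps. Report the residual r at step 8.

step 1: x_pred=-1.1844  r=-3.5056  x^+=-2.0222  v^+=0.2980  a^+=-0.4970
step 2: x_pred=-1.9599  r=-2.9501  x^+=-2.6650  v^+=-1.1158  a^+=-0.6880
step 3: x_pred=-4.0002  r=4.6602  x^+=-2.8864  v^+=-0.2523  a^+=-0.3863
step 4: x_pred=-3.2881  r=3.7881  x^+=-2.3827  v^+=0.6104  a^+=-0.1410
step 5: x_pred=-1.8760  r=4.1660  x^+=-0.8803  v^+=1.8232  a^+=0.1288
step 6: x_pred=0.8709  r=-6.3709  x^+=-0.6517  v^+=-0.1122  a^+=-0.2837
step 7: x_pred=-0.8788  r=5.3588  x^+=0.4020  v^+=1.3526  a^+=0.0632
step 8: x_pred=1.6872  r=2.3128  x^+=2.2399  v^+=2.1574  a^+=0.2130

resid = 2.3128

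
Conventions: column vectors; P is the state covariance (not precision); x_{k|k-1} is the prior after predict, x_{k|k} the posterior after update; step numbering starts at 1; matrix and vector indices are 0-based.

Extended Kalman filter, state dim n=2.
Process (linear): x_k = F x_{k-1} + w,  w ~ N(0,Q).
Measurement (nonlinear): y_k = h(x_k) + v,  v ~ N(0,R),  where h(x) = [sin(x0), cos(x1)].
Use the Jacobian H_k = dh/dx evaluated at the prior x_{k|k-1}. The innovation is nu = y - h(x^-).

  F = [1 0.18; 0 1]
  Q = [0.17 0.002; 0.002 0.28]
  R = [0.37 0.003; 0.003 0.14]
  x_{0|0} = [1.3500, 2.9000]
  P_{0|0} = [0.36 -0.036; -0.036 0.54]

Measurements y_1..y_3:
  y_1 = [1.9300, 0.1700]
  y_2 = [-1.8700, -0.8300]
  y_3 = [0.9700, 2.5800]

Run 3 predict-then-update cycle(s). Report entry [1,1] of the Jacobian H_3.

H_jac[1,1] = -0.7381

step 1: x^-=[1.8720, 2.9000]  P^-=[0.5345 0.0632; 0.0632 0.8200]  H_jac=[-0.2967 0.0000; 0.0000 -0.2392]  S=[0.4170 0.0075; 0.0075 0.1869]  K=[-0.3791 -0.0657; -0.0261 -1.0484]  nu=[0.9750, 1.1410]  x^+=[1.4274, 1.6783]  P^+=[0.4734 0.0432; 0.0432 0.6138]
step 2: x^-=[1.7295, 1.6783]  P^-=[0.6789 0.1557; 0.1557 0.8938]  H_jac=[-0.1581 0.0000; 0.0000 -0.9942]  S=[0.3870 0.0275; 0.0275 1.0235]  K=[-0.2671 -0.1441; -0.0020 -0.8682]  nu=[-2.8574, -0.7227]  x^+=[2.5968, 2.3114]  P^+=[0.6279 0.0211; 0.0211 0.1223]
step 3: x^-=[3.0129, 2.3114]  P^-=[0.8095 0.0451; 0.0451 0.4023]  H_jac=[-0.9917 0.0000; 0.0000 -0.7381]  S=[1.1661 0.0360; 0.0360 0.3591]  K=[-0.6877 -0.0237; -0.0129 -0.8254]  nu=[0.8416, 3.2547]  x^+=[2.3569, -0.3859]  P^+=[0.2566 0.0073; 0.0073 0.1566]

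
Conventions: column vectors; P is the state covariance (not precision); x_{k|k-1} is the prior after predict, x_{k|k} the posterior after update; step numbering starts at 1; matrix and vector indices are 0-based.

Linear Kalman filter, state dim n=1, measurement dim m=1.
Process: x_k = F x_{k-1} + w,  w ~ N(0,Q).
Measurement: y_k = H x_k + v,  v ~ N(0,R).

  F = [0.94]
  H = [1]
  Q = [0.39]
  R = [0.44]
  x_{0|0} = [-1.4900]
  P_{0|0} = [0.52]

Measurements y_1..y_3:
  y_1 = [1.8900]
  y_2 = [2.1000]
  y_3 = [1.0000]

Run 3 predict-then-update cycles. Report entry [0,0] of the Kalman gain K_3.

step 1: x^-=[-1.4006]  P^-=[0.8495]  S=[1.2895]  K=[0.6588]  nu=[3.2906]  x^+=[0.7672]  P^+=[0.2899]
step 2: x^-=[0.7211]  P^-=[0.6461]  S=[1.0861]  K=[0.5949]  nu=[1.3789]  x^+=[1.5414]  P^+=[0.2618]
step 3: x^-=[1.4489]  P^-=[0.6213]  S=[1.0613]  K=[0.5854]  nu=[-0.4489]  x^+=[1.1861]  P^+=[0.2576]

K[0,0] = 0.5854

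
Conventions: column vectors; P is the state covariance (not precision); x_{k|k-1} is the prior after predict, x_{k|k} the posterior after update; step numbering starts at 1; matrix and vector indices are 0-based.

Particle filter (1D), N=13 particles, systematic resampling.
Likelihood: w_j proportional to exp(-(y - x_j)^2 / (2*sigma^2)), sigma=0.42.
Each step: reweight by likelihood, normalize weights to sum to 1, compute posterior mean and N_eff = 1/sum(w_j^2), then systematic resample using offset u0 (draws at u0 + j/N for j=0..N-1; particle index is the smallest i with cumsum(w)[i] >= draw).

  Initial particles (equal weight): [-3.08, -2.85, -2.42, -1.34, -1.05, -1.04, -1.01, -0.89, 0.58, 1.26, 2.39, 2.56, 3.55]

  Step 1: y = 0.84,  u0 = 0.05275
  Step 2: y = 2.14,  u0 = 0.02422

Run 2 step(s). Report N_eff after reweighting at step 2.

N_eff = 6.1270

step 1: w=[0.0000, 0.0000, 0.0000, 0.0000, 0.0000, 0.0000, 0.0000, 0.0001, 0.5758, 0.4230, 0.0008, 0.0002, 0.0000]  mean=0.8690  Neff=1.9589  idx=[8, 8, 8, 8, 8, 8, 8, 9, 9, 9, 9, 9, 9]
step 2: w=[0.0015, 0.0015, 0.0015, 0.0015, 0.0015, 0.0015, 0.0015, 0.1649, 0.1649, 0.1649, 0.1649, 0.1649, 0.1649]  mean=1.2529  Neff=6.1270  idx=[7, 7, 8, 8, 8, 9, 9, 10, 10, 11, 11, 12, 12]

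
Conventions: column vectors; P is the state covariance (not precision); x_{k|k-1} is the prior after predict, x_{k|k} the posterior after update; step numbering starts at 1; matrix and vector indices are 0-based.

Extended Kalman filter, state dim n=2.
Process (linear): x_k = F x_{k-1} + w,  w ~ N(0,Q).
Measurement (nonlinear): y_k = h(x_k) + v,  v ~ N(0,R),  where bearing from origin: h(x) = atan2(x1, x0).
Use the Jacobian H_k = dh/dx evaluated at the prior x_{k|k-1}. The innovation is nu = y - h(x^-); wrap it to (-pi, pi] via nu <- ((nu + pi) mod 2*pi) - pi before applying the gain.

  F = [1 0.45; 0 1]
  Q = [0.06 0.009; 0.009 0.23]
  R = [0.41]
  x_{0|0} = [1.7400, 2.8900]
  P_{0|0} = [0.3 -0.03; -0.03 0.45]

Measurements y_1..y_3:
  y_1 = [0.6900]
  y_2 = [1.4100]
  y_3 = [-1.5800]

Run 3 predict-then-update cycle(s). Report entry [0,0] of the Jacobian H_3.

H_jac[0,0] = -0.0729

step 1: x^-=[3.0405, 2.8900]  P^-=[0.4241 0.1815; 0.1815 0.6800]  H_jac=[-0.1642 0.1728]  S=[0.4314]  K=[-0.0888; 0.2032]  nu=[-0.0700]  x^+=[3.0467, 2.8758]  P^+=[0.4207 0.1893; 0.1893 0.6622]
step 2: x^-=[4.3408, 2.8758]  P^-=[0.7852 0.4963; 0.4963 0.8922]  H_jac=[-0.1061 0.1601]  S=[0.4248]  K=[-0.0090; 0.2123]  nu=[0.8249]  x^+=[4.3334, 3.0509]  P^+=[0.7851 0.4971; 0.4971 0.8730]
step 3: x^-=[5.7063, 3.0509]  P^-=[1.4693 0.8989; 0.8989 1.1030]  H_jac=[-0.0729 0.1363]  S=[0.4204]  K=[0.0367; 0.2018]  nu=[-2.0710]  x^+=[5.6302, 2.6331]  P^+=[1.4687 0.8958; 0.8958 1.0859]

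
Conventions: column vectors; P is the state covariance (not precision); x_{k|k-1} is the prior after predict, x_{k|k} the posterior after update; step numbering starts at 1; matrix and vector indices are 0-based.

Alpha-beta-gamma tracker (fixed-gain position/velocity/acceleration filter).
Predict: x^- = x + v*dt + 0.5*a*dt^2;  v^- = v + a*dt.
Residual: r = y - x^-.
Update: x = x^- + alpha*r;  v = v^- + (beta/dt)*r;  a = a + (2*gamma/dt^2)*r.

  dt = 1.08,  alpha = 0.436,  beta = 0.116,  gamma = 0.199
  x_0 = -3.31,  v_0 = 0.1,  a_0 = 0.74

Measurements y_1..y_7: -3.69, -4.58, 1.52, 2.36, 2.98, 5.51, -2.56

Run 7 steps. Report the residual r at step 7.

step 1: x_pred=-2.7704  r=-0.9196  x^+=-3.1714  v^+=0.8004  a^+=0.4262
step 2: x_pred=-2.0583  r=-2.5217  x^+=-3.1578  v^+=0.9899  a^+=-0.4342
step 3: x_pred=-2.3419  r=3.8619  x^+=-0.6581  v^+=0.9357  a^+=0.8835
step 4: x_pred=0.8678  r=1.4922  x^+=1.5184  v^+=2.0502  a^+=1.3927
step 5: x_pred=4.5449  r=-1.5649  x^+=3.8626  v^+=3.3863  a^+=0.8588
step 6: x_pred=8.0206  r=-2.5106  x^+=6.9260  v^+=4.0441  a^+=0.0021
step 7: x_pred=11.2948  r=-13.8548  x^+=5.2541  v^+=2.5582  a^+=-4.7255

resid = -13.8548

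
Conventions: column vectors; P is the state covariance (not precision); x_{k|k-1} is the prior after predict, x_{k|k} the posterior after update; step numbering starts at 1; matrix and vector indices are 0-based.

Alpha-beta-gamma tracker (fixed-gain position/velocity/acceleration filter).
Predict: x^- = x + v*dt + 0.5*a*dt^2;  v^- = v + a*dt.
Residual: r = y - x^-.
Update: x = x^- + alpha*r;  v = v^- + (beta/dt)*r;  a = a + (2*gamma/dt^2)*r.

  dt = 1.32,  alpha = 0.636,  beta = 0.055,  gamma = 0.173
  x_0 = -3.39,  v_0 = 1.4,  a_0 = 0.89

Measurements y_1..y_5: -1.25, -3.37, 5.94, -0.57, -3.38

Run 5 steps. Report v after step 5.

v_post = 0.0175

step 1: x_pred=-0.7666  r=-0.4834  x^+=-1.0741  v^+=2.5547  a^+=0.7940
step 2: x_pred=2.9898  r=-6.3598  x^+=-1.0550  v^+=3.3378  a^+=-0.4689
step 3: x_pred=2.9423  r=2.9977  x^+=4.8488  v^+=2.8437  a^+=0.1264
step 4: x_pred=8.7126  r=-9.2826  x^+=2.8089  v^+=2.6237  a^+=-1.7170
step 5: x_pred=4.7764  r=-8.1564  x^+=-0.4111  v^+=0.0175  a^+=-3.3366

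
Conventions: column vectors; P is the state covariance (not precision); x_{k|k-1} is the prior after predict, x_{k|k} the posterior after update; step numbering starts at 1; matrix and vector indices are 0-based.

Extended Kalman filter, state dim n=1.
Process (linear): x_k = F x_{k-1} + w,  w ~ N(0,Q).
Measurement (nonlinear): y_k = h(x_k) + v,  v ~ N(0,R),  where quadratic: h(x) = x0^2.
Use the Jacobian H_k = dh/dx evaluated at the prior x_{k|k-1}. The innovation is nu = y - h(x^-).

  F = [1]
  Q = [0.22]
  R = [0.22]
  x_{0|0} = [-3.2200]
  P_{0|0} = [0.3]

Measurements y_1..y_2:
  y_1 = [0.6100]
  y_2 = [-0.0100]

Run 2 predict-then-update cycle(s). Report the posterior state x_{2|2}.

x_post = [-0.9229]

step 1: x^-=[-3.2200]  P^-=[0.5200]  H_jac=[-6.4400]  S=[21.7863]  K=[-0.1537]  nu=[-9.7584]  x^+=[-1.7200]  P^+=[0.0053]
step 2: x^-=[-1.7200]  P^-=[0.2253]  H_jac=[-3.4400]  S=[2.8856]  K=[-0.2685]  nu=[-2.9685]  x^+=[-0.9229]  P^+=[0.0172]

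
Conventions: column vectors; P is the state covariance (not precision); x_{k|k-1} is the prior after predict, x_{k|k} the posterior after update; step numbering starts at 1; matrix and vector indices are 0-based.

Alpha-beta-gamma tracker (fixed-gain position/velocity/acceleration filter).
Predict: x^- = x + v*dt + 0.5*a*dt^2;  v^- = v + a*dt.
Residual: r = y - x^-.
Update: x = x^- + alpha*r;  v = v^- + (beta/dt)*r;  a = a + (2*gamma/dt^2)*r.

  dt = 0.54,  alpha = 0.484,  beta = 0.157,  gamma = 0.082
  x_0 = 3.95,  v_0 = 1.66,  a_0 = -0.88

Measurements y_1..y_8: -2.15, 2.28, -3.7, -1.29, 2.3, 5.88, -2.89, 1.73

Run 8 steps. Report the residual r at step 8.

step 1: x_pred=4.7181  r=-6.8681  x^+=1.3939  v^+=-0.8120  a^+=-4.7427
step 2: x_pred=0.2640  r=2.0160  x^+=1.2397  v^+=-2.7870  a^+=-3.6089
step 3: x_pred=-0.7914  r=-2.9086  x^+=-2.1992  v^+=-5.5814  a^+=-5.2447
step 4: x_pred=-5.9778  r=4.6878  x^+=-3.7089  v^+=-7.0506  a^+=-2.6082
step 5: x_pred=-7.8965  r=10.1965  x^+=-2.9614  v^+=-5.4945  a^+=3.1264
step 6: x_pred=-5.4726  r=11.3526  x^+=0.0221  v^+=-0.5056  a^+=9.5113
step 7: x_pred=1.1358  r=-4.0258  x^+=-0.8127  v^+=3.4601  a^+=7.2471
step 8: x_pred=2.1124  r=-0.3824  x^+=1.9273  v^+=7.2623  a^+=7.0321

resid = -0.3824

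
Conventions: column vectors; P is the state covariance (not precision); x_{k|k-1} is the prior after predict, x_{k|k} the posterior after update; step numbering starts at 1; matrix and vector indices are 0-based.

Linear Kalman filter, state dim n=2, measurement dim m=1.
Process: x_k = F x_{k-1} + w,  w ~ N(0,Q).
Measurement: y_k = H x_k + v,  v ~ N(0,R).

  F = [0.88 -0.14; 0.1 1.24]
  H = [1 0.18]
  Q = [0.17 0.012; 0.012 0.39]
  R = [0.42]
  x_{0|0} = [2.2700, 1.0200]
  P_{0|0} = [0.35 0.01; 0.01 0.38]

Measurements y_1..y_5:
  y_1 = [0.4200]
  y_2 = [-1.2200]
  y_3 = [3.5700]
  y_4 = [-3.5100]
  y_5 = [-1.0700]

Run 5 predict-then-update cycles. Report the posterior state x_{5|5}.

x_post = [-1.7819, 3.8763]

step 1: x^-=[1.8548, 1.4918]  P^-=[0.4460 -0.0124; -0.0124 0.9803]  S=[0.8933]  K=[0.4968; 0.1836]  nu=[-1.7033]  x^+=[1.0086, 1.1790]  P^+=[0.2256 -0.0939; -0.0939 0.9501]
step 2: x^-=[0.7225, 1.5628]  P^-=[0.3864 -0.2342; -0.2342 1.8299]  S=[0.7814]  K=[0.4406; 0.1218]  nu=[-2.2238]  x^+=[-0.2573, 1.2920]  P^+=[0.2348 -0.2762; -0.2762 1.8183]
step 3: x^-=[-0.4073, 1.5764]  P^-=[0.4555 -0.5805; -0.5805 3.1197]  S=[0.7676]  K=[0.4573; -0.0247]  nu=[3.6935]  x^+=[1.2817, 1.4853]  P^+=[0.2950 -0.5718; -0.5718 3.1192]
step 4: x^-=[0.9199, 1.9699]  P^-=[0.6005 -1.1195; -1.1195 5.0473]  S=[0.7810]  K=[0.5108; -0.2702]  nu=[-4.7845]  x^+=[-1.5242, 3.2626]  P^+=[0.3967 -1.0117; -1.0117 4.9903]
step 5: x^-=[-1.7981, 3.8932]  P^-=[0.8243 -1.9092; -1.9092 7.8161]  S=[0.8102]  K=[0.5932; -0.6200]  nu=[0.0273]  x^+=[-1.7819, 3.8763]  P^+=[0.5392 -1.6112; -1.6112 7.5047]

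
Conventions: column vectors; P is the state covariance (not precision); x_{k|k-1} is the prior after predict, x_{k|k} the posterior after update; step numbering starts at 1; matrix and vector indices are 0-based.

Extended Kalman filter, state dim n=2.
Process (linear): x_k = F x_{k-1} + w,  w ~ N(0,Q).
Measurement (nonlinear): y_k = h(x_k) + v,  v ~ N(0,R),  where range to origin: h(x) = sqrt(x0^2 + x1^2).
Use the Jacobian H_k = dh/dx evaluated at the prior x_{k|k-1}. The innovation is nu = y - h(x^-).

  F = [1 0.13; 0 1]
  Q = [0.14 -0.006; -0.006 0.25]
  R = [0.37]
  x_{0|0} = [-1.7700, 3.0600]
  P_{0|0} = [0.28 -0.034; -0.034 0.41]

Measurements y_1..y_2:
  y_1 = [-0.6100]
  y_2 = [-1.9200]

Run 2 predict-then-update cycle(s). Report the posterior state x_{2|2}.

x_post = [0.4367, -0.3869]

step 1: x^-=[-1.3722, 3.0600]  P^-=[0.4181 0.0133; 0.0133 0.6600]  H_jac=[-0.4092 0.9125]  S=[0.9796]  K=[-0.1623; 0.6092]  nu=[-3.9636]  x^+=[-0.7291, 0.6453]  P^+=[0.3923 0.1101; 0.1101 0.2964]
step 2: x^-=[-0.6452, 0.6453]  P^-=[0.5659 0.1427; 0.1427 0.5464]  H_jac=[-0.7071 0.7071]  S=[0.7835]  K=[-0.3820; 0.3644]  nu=[-2.8325]  x^+=[0.4367, -0.3869]  P^+=[0.4516 0.2517; 0.2517 0.4424]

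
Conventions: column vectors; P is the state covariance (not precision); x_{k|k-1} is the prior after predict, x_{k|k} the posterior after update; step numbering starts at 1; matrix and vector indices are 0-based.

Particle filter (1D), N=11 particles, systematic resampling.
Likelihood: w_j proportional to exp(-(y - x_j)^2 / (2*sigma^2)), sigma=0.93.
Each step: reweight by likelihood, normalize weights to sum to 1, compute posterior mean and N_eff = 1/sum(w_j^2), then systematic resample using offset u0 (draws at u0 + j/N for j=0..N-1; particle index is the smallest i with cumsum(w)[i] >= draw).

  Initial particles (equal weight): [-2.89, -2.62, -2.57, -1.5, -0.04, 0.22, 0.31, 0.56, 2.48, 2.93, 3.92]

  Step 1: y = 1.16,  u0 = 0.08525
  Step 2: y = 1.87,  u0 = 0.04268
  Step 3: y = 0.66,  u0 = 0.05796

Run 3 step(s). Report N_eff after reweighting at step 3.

step 1: w=[0.0000, 0.0001, 0.0001, 0.0055, 0.1420, 0.1958, 0.2149, 0.2651, 0.1192, 0.0534, 0.0040]  mean=0.7113  Neff=5.2069  idx=[4, 5, 5, 6, 6, 6, 7, 7, 7, 8, 9]
step 2: w=[0.0327, 0.0558, 0.0558, 0.0660, 0.0660, 0.0660, 0.0999, 0.0999, 0.0999, 0.2173, 0.1407]  mean=1.2036  Neff=8.5242  idx=[1, 2, 4, 5, 6, 7, 8, 9, 9, 10, 10]
step 3: w=[0.1272, 0.1272, 0.1325, 0.1325, 0.1414, 0.1414, 0.1414, 0.0210, 0.0210, 0.0072, 0.0072]  mean=0.5220  Neff=7.7856  idx=[0, 1, 1, 2, 3, 3, 4, 5, 5, 6, 8]

N_eff = 7.7856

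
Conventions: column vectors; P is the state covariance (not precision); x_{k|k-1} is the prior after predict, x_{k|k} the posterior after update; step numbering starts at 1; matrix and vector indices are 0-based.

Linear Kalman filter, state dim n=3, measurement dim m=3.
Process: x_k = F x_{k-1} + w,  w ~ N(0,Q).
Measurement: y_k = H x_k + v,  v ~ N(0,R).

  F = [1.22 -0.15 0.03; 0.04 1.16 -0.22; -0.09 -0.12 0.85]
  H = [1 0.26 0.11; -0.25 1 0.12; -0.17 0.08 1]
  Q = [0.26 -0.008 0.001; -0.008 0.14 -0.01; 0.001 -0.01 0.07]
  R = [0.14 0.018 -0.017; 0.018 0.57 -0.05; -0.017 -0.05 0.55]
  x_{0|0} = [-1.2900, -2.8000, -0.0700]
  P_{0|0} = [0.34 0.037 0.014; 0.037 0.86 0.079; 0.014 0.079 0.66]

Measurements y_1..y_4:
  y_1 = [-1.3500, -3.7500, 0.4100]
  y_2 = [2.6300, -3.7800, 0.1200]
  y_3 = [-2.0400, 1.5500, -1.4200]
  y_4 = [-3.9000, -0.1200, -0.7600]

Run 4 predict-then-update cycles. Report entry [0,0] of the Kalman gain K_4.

K[0,0] = 0.7212

step 1: x^-=[-1.1559, -3.2842, 0.3926]  P^-=[0.7728 -0.0916 -0.0048; -0.0916 1.2926 -0.1777; -0.0048 -0.1777 0.5445]  S=[0.9479 0.0568 -0.1174; 0.0568 1.9222 -0.0091; -0.1174 -0.0091 1.1008]  K=[0.7941 -0.1722 -0.0471; 0.1939 0.6674 -0.0271; 0.0735 -0.0577 0.4898]  nu=[0.6166, -0.8019, 0.0836]  x^+=[-0.5321, -3.7021, 0.5251]  P^+=[0.1226 -0.0501 -0.0060; -0.0501 0.3836 -0.0908; -0.0060 -0.0908 0.2773]
step 2: x^-=[-0.0781, -4.4313, 0.9385]  P^-=[0.4700 -0.1458 0.0139; -0.1458 0.7116 -0.2025; 0.0139 -0.2025 0.2952]  S=[0.5774 -0.0742 -0.0956; -0.0742 1.3387 -0.1181; -0.0956 -0.1181 0.8302]  K=[0.7254 -0.1581 -0.0325; 0.0892 0.5405 -0.0583; 0.0301 -0.0972 0.3229]  nu=[3.7570, 0.5191, -0.4773]  x^+=[2.5806, -3.7879, 0.8472]  P^+=[0.1116 -0.0476 0.0005; -0.0476 0.3119 -0.0936; 0.0005 -0.0936 0.1895]
step 3: x^-=[3.7419, -4.4771, 0.9424]  P^-=[0.4516 -0.1316 0.0183; -0.1316 0.6124 -0.1788; 0.0183 -0.1788 0.2303]  S=[0.5611 -0.0793 -0.0905; -0.0793 1.2358 -0.1147; -0.0905 -0.1147 0.7660]  K=[0.7214 -0.1524 -0.0276; 0.0764 0.5046 -0.0557; 0.0237 -0.0999 0.2658]  nu=[-4.7215, 6.8495, -1.3681]  x^+=[-0.6702, -1.3056, -0.2170]  P^+=[0.1102 -0.0452 0.0025; -0.0452 0.2910 -0.0882; 0.0025 -0.0882 0.1582]
step 4: x^-=[-0.6283, -1.4935, 0.0325]  P^-=[0.4483 -0.1247 0.0183; -0.1247 0.5802 -0.1647; 0.0183 -0.1647 0.2060]  S=[0.5597 -0.0787 -0.0892; -0.0787 1.2029 -0.1073; -0.0892 -0.1073 0.7435]  K=[0.7212 -0.1502 -0.0264; 0.0755 0.4923 -0.0504; 0.0220 -0.0970 0.2438]  nu=[-2.8870, 1.2125, -0.7799]  x^+=[-2.8719, -1.0752, -0.3387]  P^+=[0.1099 -0.0442 0.0029; -0.0442 0.2835 -0.0838; 0.0029 -0.0838 0.1458]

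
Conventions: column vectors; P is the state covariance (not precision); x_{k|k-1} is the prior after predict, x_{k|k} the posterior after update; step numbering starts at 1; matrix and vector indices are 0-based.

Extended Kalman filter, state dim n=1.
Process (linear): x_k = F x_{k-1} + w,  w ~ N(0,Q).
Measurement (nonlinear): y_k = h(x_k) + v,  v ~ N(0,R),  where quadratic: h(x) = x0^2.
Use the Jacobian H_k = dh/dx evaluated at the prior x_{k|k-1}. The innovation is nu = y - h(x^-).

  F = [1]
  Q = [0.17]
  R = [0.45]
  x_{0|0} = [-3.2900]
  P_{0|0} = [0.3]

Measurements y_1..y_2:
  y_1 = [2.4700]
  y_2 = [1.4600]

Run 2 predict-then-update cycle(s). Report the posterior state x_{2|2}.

x_post = [-1.4669]

step 1: x^-=[-3.2900]  P^-=[0.4700]  H_jac=[-6.5800]  S=[20.7993]  K=[-0.1487]  nu=[-8.3541]  x^+=[-2.0478]  P^+=[0.0102]
step 2: x^-=[-2.0478]  P^-=[0.1802]  H_jac=[-4.0957]  S=[3.4723]  K=[-0.2125]  nu=[-2.7337]  x^+=[-1.4669]  P^+=[0.0233]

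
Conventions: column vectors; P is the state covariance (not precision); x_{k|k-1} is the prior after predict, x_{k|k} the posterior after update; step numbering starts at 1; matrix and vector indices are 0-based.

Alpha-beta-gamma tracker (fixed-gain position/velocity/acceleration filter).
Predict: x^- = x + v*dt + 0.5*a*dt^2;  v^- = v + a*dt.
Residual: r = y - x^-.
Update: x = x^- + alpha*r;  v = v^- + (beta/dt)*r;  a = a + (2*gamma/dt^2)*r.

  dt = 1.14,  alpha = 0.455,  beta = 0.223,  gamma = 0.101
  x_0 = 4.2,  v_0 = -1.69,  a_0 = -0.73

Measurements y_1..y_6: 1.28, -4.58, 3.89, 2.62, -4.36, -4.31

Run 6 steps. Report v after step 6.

v_post = 2.1874

step 1: x_pred=1.7990  r=-0.5190  x^+=1.5629  v^+=-2.6237  a^+=-0.8107
step 2: x_pred=-1.9550  r=-2.6250  x^+=-3.1493  v^+=-4.0614  a^+=-1.2187
step 3: x_pred=-8.5713  r=12.4613  x^+=-2.9014  v^+=-3.0131  a^+=0.7182
step 4: x_pred=-5.8697  r=8.4897  x^+=-2.0069  v^+=-0.5337  a^+=2.0378
step 5: x_pred=-1.2911  r=-3.0689  x^+=-2.6875  v^+=1.1890  a^+=1.5608
step 6: x_pred=-0.3178  r=-3.9922  x^+=-2.1342  v^+=2.1874  a^+=0.9402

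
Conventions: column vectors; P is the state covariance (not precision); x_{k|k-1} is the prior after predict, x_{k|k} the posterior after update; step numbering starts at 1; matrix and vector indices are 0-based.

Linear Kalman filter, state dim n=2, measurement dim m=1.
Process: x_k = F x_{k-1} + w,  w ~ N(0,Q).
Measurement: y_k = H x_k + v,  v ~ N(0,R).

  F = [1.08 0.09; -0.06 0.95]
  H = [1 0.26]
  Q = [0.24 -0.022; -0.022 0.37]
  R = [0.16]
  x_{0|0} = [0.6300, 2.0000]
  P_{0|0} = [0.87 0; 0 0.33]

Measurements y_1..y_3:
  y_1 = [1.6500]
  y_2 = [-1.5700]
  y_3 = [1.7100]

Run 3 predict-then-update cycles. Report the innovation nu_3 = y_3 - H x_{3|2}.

innov = [2.3173]

step 1: x^-=[0.8604, 1.8622]  P^-=[1.2574 -0.0502; -0.0502 0.6710]  S=[1.4367]  K=[0.8661; 0.0865]  nu=[0.3054]  x^+=[1.1249, 1.8886]  P^+=[0.1796 -0.1578; -0.1578 0.6602]
step 2: x^-=[1.3849, 1.7267]  P^-=[0.4242 -0.1383; -0.1383 0.9845]  S=[0.5788]  K=[0.6707; 0.2034]  nu=[-3.4039]  x^+=[-0.8981, 1.0345]  P^+=[0.1638 -0.2172; -0.2172 0.9605]
step 3: x^-=[-0.8768, 1.0367]  P^-=[0.3966 -0.1722; -0.1722 1.2622]  S=[0.5524]  K=[0.6369; 0.2824]  nu=[2.3173]  x^+=[0.5991, 1.6911]  P^+=[0.1725 -0.2715; -0.2715 1.2182]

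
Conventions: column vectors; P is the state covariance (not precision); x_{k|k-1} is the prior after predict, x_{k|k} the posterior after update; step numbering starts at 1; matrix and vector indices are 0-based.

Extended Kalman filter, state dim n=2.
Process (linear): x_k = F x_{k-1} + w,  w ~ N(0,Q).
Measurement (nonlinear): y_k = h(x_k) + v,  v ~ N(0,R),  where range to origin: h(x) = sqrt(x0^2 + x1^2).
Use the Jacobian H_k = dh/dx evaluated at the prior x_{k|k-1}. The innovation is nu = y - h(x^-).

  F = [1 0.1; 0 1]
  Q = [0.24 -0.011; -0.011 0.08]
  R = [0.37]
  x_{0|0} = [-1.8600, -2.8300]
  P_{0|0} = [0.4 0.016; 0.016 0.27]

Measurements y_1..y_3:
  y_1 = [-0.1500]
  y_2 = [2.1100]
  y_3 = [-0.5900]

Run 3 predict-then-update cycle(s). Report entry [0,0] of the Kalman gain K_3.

K[0,0] = -0.3370

step 1: x^-=[-2.1430, -2.8300]  P^-=[0.6459 0.0320; 0.0320 0.3500]  H_jac=[-0.6037 -0.7972]  S=[0.8586]  K=[-0.4838; -0.3475]  nu=[-3.6998]  x^+=[-0.3529, -1.5444]  P^+=[0.4449 -0.1123; -0.1123 0.2463]
step 2: x^-=[-0.5074, -1.5444]  P^-=[0.6649 -0.0987; -0.0987 0.3263]  H_jac=[-0.3121 -0.9501]  S=[0.6708]  K=[-0.1695; -0.4163]  nu=[0.4844]  x^+=[-0.5895, -1.7461]  P^+=[0.6456 -0.1461; -0.1461 0.2101]
step 3: x^-=[-0.7641, -1.7461]  P^-=[0.8585 -0.1360; -0.1360 0.2901]  H_jac=[-0.4009 -0.9161]  S=[0.6515]  K=[-0.3370; -0.3242]  nu=[-2.4959]  x^+=[0.0769, -0.9369]  P^+=[0.7845 -0.2072; -0.2072 0.2216]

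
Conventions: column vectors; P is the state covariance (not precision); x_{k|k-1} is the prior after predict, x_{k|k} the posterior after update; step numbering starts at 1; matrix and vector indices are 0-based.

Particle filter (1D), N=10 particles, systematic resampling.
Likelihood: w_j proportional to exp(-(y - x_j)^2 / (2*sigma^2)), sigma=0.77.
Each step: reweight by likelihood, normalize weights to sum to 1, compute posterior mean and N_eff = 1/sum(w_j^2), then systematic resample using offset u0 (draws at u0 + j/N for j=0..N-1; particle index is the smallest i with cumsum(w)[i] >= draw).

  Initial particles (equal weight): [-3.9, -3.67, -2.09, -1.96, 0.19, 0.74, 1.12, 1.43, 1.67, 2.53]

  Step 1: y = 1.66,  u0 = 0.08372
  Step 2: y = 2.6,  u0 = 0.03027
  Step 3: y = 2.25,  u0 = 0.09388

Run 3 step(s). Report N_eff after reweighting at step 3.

step 1: w=[0.0000, 0.0000, 0.0000, 0.0000, 0.0413, 0.1250, 0.1996, 0.2441, 0.2552, 0.1348]  mean=1.4402  Neff=4.9984  idx=[5, 6, 6, 7, 7, 7, 8, 8, 9, 9]
step 2: w=[0.0127, 0.0369, 0.0369, 0.0738, 0.0738, 0.0738, 0.1129, 0.1129, 0.2332, 0.2332]  mean=1.9655  Neff=6.5173  idx=[1, 3, 4, 6, 7, 7, 8, 8, 9, 9]
step 3: w=[0.0456, 0.0758, 0.0758, 0.1007, 0.1007, 0.1007, 0.1252, 0.1252, 0.1252, 0.1252]  mean=2.0391  Neff=9.3751  idx=[1, 2, 3, 4, 5, 6, 7, 8, 9, 9]

N_eff = 9.3751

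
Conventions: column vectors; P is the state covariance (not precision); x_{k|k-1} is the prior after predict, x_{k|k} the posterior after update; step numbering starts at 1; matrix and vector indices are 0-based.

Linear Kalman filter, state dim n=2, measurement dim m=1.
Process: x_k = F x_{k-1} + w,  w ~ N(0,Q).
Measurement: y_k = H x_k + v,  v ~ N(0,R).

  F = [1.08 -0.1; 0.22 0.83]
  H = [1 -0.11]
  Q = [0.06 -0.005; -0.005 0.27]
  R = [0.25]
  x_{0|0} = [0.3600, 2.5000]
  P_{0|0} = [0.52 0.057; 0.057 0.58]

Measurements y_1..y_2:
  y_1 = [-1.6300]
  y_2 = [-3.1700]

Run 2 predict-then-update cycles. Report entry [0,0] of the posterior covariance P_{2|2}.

step 1: x^-=[0.1388, 2.1542]  P^-=[0.6600 0.1203; 0.1203 0.7155]  S=[0.8922]  K=[0.7249; 0.0466]  nu=[-1.5318]  x^+=[-0.9717, 2.0829]  P^+=[0.1911 0.0901; 0.0901 0.7136]
step 2: x^-=[-1.2577, 1.5150]  P^-=[0.2706 0.0600; 0.0600 0.8038]  S=[0.5171]  K=[0.5105; -0.0549]  nu=[-1.7457]  x^+=[-2.1489, 1.6109]  P^+=[0.1358 0.0745; 0.0745 0.8022]

P_post[0,0] = 0.1358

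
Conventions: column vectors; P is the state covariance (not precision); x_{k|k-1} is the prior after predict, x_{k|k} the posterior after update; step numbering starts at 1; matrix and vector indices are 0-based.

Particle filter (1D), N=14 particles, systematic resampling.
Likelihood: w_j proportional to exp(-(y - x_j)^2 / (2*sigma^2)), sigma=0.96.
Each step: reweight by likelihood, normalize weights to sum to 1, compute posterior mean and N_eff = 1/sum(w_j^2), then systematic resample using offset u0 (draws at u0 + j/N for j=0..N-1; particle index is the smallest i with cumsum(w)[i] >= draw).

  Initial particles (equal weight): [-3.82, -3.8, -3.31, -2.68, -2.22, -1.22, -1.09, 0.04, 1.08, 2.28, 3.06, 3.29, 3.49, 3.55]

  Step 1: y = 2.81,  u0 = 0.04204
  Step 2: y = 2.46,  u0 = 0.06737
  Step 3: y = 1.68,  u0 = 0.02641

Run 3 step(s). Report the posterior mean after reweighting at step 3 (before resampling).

post_mean = 2.7820

step 1: w=[0.0000, 0.0000, 0.0000, 0.0000, 0.0000, 0.0000, 0.0001, 0.0035, 0.0444, 0.1933, 0.2176, 0.1987, 0.1752, 0.1673]  mean=3.0134  Neff=5.4102  idx=[8, 9, 9, 10, 10, 10, 11, 11, 11, 12, 12, 12, 13, 13]
step 2: w=[0.0371, 0.1025, 0.1025, 0.0858, 0.0858, 0.0858, 0.0718, 0.0718, 0.0718, 0.0586, 0.0586, 0.0586, 0.0547, 0.0547]  mean=3.0055  Neff=13.1237  idx=[1, 1, 2, 3, 4, 5, 5, 6, 7, 8, 10, 11, 12, 13]
step 3: w=[0.1563, 0.1563, 0.1563, 0.0676, 0.0676, 0.0676, 0.0676, 0.0465, 0.0465, 0.0465, 0.0321, 0.0321, 0.0285, 0.0285]  mean=2.7820  Neff=9.8322  idx=[0, 0, 1, 1, 1, 2, 2, 3, 4, 5, 7, 8, 10, 12]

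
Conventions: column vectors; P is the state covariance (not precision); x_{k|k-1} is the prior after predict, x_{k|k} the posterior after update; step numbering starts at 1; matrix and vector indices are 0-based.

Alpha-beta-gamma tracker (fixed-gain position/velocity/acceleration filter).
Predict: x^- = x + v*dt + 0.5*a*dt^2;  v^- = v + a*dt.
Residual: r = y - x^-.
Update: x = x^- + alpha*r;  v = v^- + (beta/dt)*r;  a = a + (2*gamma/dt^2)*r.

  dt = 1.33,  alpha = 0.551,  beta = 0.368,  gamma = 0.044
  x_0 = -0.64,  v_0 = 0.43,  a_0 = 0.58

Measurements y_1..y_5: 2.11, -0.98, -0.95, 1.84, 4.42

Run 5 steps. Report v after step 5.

v_post = 1.4544

step 1: x_pred=0.4449  r=1.6651  x^+=1.3624  v^+=1.6621  a^+=0.6628
step 2: x_pred=4.1592  r=-5.1392  x^+=1.3275  v^+=1.1217  a^+=0.4072
step 3: x_pred=3.1795  r=-4.1295  x^+=0.9042  v^+=0.5206  a^+=0.2017
step 4: x_pred=1.7750  r=0.0650  x^+=1.8108  v^+=0.8069  a^+=0.2050
step 5: x_pred=3.0653  r=1.3547  x^+=3.8117  v^+=1.4544  a^+=0.2724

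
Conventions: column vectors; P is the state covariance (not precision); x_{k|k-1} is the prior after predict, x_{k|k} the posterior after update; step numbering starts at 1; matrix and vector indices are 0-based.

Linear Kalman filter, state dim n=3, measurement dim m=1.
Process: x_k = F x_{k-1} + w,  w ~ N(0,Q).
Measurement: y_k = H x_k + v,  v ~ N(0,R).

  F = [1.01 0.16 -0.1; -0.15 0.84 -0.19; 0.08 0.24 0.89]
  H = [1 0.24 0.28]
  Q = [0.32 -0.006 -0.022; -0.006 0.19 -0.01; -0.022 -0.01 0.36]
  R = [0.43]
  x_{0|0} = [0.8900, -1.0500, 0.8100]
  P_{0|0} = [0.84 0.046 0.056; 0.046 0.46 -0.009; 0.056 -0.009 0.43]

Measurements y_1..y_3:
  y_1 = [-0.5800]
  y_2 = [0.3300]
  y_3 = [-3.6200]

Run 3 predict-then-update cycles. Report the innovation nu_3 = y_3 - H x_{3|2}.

innov = [-3.3898]

step 1: x^-=[0.6499, -1.1694, 0.5401]  P^-=[1.1968 -0.0342 0.0858; -0.0342 0.5435 -0.0133; 0.0858 -0.0133 0.7384]  S=[1.7459]  K=[0.6946; 0.0530; 0.1658]  nu=[-1.1005]  x^+=[-0.1145, -1.2277, 0.3577]  P^+=[0.3545 -0.0985 -0.1152; -0.0985 0.5386 -0.0286; -0.1152 -0.0286 0.6904]
step 2: x^-=[-0.3478, -1.0821, 0.0145]  P^-=[0.6947 -0.0317 -0.1652; -0.0317 0.6303 -0.0284; -0.1652 -0.0284 0.9078]  S=[1.1206]  K=[0.5719; 0.0996; 0.0733]  nu=[0.9334]  x^+=[0.1860, -0.9891, 0.0829]  P^+=[0.3282 -0.0955 -0.2122; -0.0955 0.6192 -0.0366; -0.2122 -0.0366 0.9017]
step 3: x^-=[0.0213, -0.8745, -0.1487]  P^-=[0.6929 0.0076 -0.2697; 0.0076 0.6905 -0.0387; -0.2697 -0.0387 1.0625]  S=[1.0933]  K=[0.5663; 0.1486; 0.0169]  nu=[-3.3898]  x^+=[-1.8984, -1.3782, -0.2060]  P^+=[0.3422 -0.0844 -0.2802; -0.0844 0.6664 -0.0415; -0.2802 -0.0415 1.0622]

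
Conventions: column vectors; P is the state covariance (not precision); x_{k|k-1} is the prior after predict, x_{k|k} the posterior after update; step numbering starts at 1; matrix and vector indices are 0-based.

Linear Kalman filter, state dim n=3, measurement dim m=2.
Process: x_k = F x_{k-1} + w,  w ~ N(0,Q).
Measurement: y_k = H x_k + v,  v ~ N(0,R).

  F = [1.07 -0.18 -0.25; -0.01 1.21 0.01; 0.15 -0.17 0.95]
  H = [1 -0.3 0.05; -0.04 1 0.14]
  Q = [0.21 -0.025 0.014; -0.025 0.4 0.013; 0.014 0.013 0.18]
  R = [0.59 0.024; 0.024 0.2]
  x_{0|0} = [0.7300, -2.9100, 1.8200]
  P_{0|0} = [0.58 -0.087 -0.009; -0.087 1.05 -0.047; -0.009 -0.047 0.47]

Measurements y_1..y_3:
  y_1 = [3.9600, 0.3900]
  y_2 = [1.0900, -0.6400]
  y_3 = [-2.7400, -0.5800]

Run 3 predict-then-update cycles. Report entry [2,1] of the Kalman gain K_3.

K[2,1] = -0.0255

step 1: x^-=[0.8499, -3.5102, 2.3332]  P^-=[0.9715 -0.3597 0.0430; -0.3597 1.9384 -0.2692; 0.0430 -0.2692 0.6646]  S=[1.9658 -0.9519; -0.9519 2.1059]  K=[0.5888 0.0798; -0.0579 0.8832; 0.0499 -0.0619]  nu=[1.9404, 3.6075]  x^+=[2.2802, -0.4364, 2.2066]  P^+=[0.3660 0.0497 -0.0353; 0.0497 0.1917 -0.1030; -0.0353 -0.1030 0.6458]
step 2: x^-=[1.9668, -0.5288, 2.5125]  P^-=[0.6660 0.0230 -0.1064; 0.0230 0.6770 -0.1297; -0.1064 -0.1297 0.7973]  S=[1.2984 -0.1926; -0.1926 0.8568]  K=[0.5176 0.0947; -0.0308 0.7610; -0.0245 -0.0216]  nu=[-1.1610, -0.3843]  x^+=[1.3294, -0.7855, 2.5492]  P^+=[0.3294 0.0573 -0.0908; 0.0573 0.1706 -0.1200; -0.0908 -0.1200 0.7963]
step 3: x^-=[0.9265, -0.9382, 2.7547]  P^-=[0.6581 0.0419 -0.2025; 0.0419 0.6456 -0.1416; -0.2025 -0.1416 0.9210]  S=[1.2674 -0.1762; -0.1762 0.8239]  K=[0.5145 0.0945; -0.0206 0.7530; -0.0935 -0.0255]  nu=[-4.0857, 0.0096]  x^+=[-1.1747, -0.8467, 3.1363]  P^+=[0.3324 0.0646 -0.1434; 0.0646 0.1724 -0.1405; -0.1434 -0.1405 0.9102]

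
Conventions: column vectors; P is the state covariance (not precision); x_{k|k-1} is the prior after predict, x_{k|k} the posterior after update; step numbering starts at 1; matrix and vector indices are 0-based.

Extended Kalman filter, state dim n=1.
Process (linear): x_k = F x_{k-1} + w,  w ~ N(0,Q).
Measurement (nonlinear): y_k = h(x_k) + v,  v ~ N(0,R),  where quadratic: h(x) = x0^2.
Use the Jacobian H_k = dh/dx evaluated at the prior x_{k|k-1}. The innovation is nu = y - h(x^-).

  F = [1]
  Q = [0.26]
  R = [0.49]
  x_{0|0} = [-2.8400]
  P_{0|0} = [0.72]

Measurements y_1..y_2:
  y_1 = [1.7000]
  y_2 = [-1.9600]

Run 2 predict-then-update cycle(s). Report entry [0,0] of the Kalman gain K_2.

K[0,0] = -0.2509

step 1: x^-=[-2.8400]  P^-=[0.9800]  H_jac=[-5.6800]  S=[32.1072]  K=[-0.1734]  nu=[-6.3656]  x^+=[-1.7364]  P^+=[0.0150]
step 2: x^-=[-1.7364]  P^-=[0.2750]  H_jac=[-3.4728]  S=[3.8061]  K=[-0.2509]  nu=[-4.9751]  x^+=[-0.4882]  P^+=[0.0354]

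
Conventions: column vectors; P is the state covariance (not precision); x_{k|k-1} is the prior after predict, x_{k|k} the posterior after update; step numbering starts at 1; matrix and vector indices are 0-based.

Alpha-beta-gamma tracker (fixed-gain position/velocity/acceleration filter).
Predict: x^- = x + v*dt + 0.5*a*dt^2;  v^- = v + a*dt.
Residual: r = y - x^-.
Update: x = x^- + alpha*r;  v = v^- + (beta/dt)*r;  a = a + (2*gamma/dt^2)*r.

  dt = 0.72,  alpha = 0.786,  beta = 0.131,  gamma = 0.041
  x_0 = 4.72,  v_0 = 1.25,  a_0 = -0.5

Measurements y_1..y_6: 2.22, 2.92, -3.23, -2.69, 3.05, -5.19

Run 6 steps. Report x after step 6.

x_post = -4.2882

step 1: x_pred=5.4904  r=-3.2704  x^+=2.9199  v^+=0.2950  a^+=-1.0173
step 2: x_pred=2.8686  r=0.0514  x^+=2.9090  v^+=-0.4281  a^+=-1.0092
step 3: x_pred=2.3392  r=-5.5692  x^+=-2.0382  v^+=-2.1680  a^+=-1.8901
step 4: x_pred=-4.0891  r=1.3991  x^+=-2.9894  v^+=-3.2743  a^+=-1.6688
step 5: x_pred=-5.7795  r=8.8295  x^+=1.1605  v^+=-2.8694  a^+=-0.2722
step 6: x_pred=-0.9760  r=-4.2140  x^+=-4.2882  v^+=-3.8320  a^+=-0.9387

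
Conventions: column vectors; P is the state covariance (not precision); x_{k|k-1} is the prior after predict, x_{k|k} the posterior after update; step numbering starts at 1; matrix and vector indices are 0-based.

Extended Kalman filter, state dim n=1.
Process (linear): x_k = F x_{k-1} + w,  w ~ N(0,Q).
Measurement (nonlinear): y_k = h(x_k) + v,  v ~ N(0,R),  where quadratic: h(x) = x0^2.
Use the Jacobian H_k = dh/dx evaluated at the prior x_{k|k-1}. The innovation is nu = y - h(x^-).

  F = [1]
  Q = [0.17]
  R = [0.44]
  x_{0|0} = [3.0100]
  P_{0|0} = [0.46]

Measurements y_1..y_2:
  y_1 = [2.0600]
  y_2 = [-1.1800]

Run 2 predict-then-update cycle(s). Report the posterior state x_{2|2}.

step 1: x^-=[3.0100]  P^-=[0.6300]  H_jac=[6.0200]  S=[23.2715]  K=[0.1630]  nu=[-7.0001]  x^+=[1.8692]  P^+=[0.0119]
step 2: x^-=[1.8692]  P^-=[0.1819]  H_jac=[3.7384]  S=[2.9823]  K=[0.2280]  nu=[-4.6738]  x^+=[0.8034]  P^+=[0.0268]

x_post = [0.8034]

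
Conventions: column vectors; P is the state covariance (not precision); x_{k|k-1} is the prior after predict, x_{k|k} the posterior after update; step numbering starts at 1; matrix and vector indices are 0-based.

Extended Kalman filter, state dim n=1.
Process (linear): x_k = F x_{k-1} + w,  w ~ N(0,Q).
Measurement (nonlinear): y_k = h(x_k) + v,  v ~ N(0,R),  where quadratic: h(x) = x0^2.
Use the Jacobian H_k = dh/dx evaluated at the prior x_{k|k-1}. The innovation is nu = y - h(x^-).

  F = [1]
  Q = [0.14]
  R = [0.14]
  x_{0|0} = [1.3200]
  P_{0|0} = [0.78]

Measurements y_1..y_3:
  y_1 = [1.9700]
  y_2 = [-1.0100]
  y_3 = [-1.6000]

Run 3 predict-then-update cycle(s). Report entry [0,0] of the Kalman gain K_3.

K[0,0] = 0.5270

step 1: x^-=[1.3200]  P^-=[0.9200]  H_jac=[2.6400]  S=[6.5520]  K=[0.3707]  nu=[0.2276]  x^+=[1.4044]  P^+=[0.0197]
step 2: x^-=[1.4044]  P^-=[0.1597]  H_jac=[2.8087]  S=[1.3995]  K=[0.3204]  nu=[-2.9823]  x^+=[0.4488]  P^+=[0.0160]
step 3: x^-=[0.4488]  P^-=[0.1560]  H_jac=[0.8976]  S=[0.2657]  K=[0.5270]  nu=[-1.8014]  x^+=[-0.5005]  P^+=[0.0822]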